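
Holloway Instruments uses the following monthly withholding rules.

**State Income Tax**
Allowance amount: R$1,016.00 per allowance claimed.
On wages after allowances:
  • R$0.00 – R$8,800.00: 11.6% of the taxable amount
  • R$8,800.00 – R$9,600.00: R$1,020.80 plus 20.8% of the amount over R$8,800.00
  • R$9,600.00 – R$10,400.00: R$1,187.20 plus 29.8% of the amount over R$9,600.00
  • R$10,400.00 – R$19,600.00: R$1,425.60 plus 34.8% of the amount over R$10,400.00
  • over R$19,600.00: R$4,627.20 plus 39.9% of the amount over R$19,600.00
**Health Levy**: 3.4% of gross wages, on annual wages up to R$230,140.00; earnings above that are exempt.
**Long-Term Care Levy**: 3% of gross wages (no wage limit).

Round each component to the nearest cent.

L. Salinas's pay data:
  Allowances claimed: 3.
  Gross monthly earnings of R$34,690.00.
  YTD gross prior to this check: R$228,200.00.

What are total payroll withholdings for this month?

State Income Tax: taxable = R$34,690.00 − 3×R$1,016.00 = R$31,642.00
  R$4,627.20 + 39.9% × (R$31,642.00 − R$19,600.00) = R$4,627.20 + 39.9% × R$12,042.00 = R$9,431.96
Health Levy: cap R$230,140.00 − YTD R$228,200.00 = R$1,940.00 subject; 3.4% × R$1,940.00 = R$65.96
Long-Term Care Levy: 3% × R$34,690.00 = R$1,040.70
Total: R$9,431.96 + R$65.96 + R$1,040.70 = R$10,538.62

R$10,538.62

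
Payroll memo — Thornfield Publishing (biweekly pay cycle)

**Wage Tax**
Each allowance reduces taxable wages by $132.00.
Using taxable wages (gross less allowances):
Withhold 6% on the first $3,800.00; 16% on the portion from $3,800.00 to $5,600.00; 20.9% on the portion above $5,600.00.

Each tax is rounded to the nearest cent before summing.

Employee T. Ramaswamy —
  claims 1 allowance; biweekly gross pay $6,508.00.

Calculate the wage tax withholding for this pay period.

$678.18

Wage Tax: taxable = $6,508.00 − 1×$132.00 = $6,376.00
  $516.00 + 20.9% × ($6,376.00 − $5,600.00) = $516.00 + 20.9% × $776.00 = $678.18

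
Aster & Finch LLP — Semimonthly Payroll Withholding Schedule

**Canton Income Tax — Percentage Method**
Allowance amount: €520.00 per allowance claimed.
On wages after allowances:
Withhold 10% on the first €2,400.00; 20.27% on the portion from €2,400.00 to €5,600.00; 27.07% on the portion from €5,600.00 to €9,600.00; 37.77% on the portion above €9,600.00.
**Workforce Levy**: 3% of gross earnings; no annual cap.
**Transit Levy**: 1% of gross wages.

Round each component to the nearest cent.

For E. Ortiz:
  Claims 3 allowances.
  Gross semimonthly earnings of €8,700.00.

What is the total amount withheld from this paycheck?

Canton Income Tax: taxable = €8,700.00 − 3×€520.00 = €7,140.00
  €888.64 + 27.07% × (€7,140.00 − €5,600.00) = €888.64 + 27.07% × €1,540.00 = €1,305.52
Workforce Levy: 3% × €8,700.00 = €261.00
Transit Levy: 1% × €8,700.00 = €87.00
Total: €1,305.52 + €261.00 + €87.00 = €1,653.52

€1,653.52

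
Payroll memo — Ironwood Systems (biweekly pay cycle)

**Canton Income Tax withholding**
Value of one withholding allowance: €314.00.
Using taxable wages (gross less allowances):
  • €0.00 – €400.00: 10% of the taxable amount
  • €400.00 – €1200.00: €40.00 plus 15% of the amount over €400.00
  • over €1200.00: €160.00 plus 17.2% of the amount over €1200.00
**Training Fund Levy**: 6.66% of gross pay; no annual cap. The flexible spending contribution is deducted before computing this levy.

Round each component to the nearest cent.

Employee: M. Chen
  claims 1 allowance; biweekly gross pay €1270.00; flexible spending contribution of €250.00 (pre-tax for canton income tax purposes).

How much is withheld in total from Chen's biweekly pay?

Canton Income Tax: taxable = €1270.00 − €250.00 − 1×€314.00 = €706.00
  €40.00 + 15% × (€706.00 − €400.00) = €40.00 + 15% × €306.00 = €85.90
Training Fund Levy: 6.66% × €1020.00 = €67.93
Total: €85.90 + €67.93 = €153.83

€153.83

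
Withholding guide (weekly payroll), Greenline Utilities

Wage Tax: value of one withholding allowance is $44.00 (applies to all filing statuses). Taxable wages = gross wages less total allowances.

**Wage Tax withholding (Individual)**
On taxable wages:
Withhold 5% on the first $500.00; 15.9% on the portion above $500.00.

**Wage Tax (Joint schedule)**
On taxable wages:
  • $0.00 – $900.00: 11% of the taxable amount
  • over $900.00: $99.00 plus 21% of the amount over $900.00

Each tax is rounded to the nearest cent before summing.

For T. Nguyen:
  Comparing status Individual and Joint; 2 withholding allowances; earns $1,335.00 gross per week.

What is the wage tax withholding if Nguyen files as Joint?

Wage Tax (Joint): taxable = $1,335.00 − 2×$44.00 = $1,247.00
  $99.00 + 21% × ($1,247.00 − $900.00) = $99.00 + 21% × $347.00 = $171.87

$171.87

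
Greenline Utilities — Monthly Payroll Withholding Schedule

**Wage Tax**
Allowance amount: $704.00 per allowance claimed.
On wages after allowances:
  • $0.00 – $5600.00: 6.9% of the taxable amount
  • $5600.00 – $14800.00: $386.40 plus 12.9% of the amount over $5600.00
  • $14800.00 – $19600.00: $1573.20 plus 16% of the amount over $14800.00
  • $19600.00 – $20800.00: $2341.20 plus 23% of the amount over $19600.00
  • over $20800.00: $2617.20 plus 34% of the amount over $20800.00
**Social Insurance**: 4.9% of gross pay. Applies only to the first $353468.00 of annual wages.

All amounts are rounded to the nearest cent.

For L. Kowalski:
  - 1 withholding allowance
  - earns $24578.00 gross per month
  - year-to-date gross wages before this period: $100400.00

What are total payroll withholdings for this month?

Wage Tax: taxable = $24578.00 − 1×$704.00 = $23874.00
  $2617.20 + 34% × ($23874.00 − $20800.00) = $2617.20 + 34% × $3074.00 = $3662.36
Social Insurance: 4.9% × $24578.00 = $1204.32
Total: $3662.36 + $1204.32 = $4866.68

$4866.68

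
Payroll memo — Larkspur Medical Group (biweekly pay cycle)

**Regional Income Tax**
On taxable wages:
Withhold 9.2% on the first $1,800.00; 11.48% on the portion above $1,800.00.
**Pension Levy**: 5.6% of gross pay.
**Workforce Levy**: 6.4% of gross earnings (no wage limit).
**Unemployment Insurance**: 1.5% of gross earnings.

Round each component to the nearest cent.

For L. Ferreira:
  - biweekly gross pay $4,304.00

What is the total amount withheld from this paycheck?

Regional Income Tax: taxable = $4,304.00
  $165.60 + 11.48% × ($4,304.00 − $1,800.00) = $165.60 + 11.48% × $2,504.00 = $453.06
Pension Levy: 5.6% × $4,304.00 = $241.02
Workforce Levy: 6.4% × $4,304.00 = $275.46
Unemployment Insurance: 1.5% × $4,304.00 = $64.56
Total: $453.06 + $241.02 + $275.46 + $64.56 = $1,034.10

$1,034.10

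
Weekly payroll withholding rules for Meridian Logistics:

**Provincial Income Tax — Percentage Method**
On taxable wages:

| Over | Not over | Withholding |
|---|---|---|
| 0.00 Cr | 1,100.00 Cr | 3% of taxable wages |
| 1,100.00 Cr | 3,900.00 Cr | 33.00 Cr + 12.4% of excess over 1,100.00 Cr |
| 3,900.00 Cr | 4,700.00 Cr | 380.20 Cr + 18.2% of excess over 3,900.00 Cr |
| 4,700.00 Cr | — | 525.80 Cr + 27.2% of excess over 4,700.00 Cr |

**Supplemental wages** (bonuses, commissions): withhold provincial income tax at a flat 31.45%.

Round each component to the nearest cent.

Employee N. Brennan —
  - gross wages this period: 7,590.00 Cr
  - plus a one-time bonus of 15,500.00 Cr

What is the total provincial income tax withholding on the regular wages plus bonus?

6,186.63 Cr

Provincial Income Tax: taxable = 7,590.00 Cr
  525.80 Cr + 27.2% × (7,590.00 Cr − 4,700.00 Cr) = 525.80 Cr + 27.2% × 2,890.00 Cr = 1,311.88 Cr
Supplemental (31.45% flat on bonus): 31.45% × 15,500.00 Cr = 4,874.75 Cr
Total provincial income tax: 1,311.88 Cr + 4,874.75 Cr = 6,186.63 Cr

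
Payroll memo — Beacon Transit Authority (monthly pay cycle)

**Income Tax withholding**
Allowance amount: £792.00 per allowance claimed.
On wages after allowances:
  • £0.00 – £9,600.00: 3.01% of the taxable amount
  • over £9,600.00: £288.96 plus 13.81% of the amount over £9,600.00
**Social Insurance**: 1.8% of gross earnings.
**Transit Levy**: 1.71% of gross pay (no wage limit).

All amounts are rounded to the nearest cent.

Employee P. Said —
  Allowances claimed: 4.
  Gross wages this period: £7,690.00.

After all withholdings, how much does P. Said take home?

Income Tax: taxable = £7,690.00 − 4×£792.00 = £4,522.00
  3.01% × £4,522.00 = £136.11
Social Insurance: 1.8% × £7,690.00 = £138.42
Transit Levy: 1.71% × £7,690.00 = £131.50
Total withheld: £136.11 + £138.42 + £131.50 = £406.03
Net pay: £7,690.00 − £406.03 = £7,283.97

£7,283.97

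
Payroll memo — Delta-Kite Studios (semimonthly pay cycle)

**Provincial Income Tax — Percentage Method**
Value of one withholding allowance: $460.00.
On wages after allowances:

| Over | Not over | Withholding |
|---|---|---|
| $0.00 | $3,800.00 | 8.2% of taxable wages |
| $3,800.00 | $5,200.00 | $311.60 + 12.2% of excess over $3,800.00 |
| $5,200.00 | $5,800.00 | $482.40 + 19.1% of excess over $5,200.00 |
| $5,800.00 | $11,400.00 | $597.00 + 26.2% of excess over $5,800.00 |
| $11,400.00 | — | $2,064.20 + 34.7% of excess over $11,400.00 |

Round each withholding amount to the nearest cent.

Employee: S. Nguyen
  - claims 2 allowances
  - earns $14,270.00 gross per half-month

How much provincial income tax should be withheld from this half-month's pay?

Provincial Income Tax: taxable = $14,270.00 − 2×$460.00 = $13,350.00
  $2,064.20 + 34.7% × ($13,350.00 − $11,400.00) = $2,064.20 + 34.7% × $1,950.00 = $2,740.85

$2,740.85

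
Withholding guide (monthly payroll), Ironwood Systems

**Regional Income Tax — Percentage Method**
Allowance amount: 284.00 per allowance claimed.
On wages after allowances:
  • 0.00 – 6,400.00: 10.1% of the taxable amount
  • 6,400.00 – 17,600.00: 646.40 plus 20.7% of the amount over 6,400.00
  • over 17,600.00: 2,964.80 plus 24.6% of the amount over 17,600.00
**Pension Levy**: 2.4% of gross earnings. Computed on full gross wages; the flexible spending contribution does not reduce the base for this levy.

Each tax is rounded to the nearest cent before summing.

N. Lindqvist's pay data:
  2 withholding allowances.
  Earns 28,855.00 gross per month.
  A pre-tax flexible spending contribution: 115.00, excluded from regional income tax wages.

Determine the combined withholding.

Regional Income Tax: taxable = 28,855.00 − 115.00 − 2×284.00 = 28,172.00
  2,964.80 + 24.6% × (28,172.00 − 17,600.00) = 2,964.80 + 24.6% × 10,572.00 = 5,565.51
Pension Levy: 2.4% × 28,855.00 = 692.52
Total: 5,565.51 + 692.52 = 6,258.03

6,258.03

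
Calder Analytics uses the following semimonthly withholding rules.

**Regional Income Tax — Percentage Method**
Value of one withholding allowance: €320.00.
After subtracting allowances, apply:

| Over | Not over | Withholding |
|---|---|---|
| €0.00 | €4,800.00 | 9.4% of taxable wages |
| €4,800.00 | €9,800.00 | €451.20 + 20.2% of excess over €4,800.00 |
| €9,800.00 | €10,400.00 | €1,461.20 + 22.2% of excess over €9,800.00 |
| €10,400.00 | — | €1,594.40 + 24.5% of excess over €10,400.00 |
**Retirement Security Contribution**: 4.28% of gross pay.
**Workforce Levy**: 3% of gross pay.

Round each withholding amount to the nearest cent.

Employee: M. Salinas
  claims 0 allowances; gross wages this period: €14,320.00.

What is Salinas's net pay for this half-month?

Regional Income Tax: taxable = €14,320.00
  €1,594.40 + 24.5% × (€14,320.00 − €10,400.00) = €1,594.40 + 24.5% × €3,920.00 = €2,554.80
Retirement Security Contribution: 4.28% × €14,320.00 = €612.90
Workforce Levy: 3% × €14,320.00 = €429.60
Total withheld: €2,554.80 + €612.90 + €429.60 = €3,597.30
Net pay: €14,320.00 − €3,597.30 = €10,722.70

€10,722.70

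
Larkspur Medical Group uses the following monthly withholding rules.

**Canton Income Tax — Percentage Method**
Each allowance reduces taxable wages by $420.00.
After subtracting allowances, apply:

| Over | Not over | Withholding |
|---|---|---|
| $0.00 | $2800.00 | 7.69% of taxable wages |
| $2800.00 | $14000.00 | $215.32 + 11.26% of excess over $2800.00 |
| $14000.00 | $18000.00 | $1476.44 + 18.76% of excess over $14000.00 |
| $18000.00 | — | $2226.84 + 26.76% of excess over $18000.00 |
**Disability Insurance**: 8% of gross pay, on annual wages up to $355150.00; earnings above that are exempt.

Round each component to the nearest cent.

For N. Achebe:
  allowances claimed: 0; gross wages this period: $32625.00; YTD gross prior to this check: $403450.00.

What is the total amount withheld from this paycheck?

$6140.49

Canton Income Tax: taxable = $32625.00
  $2226.84 + 26.76% × ($32625.00 − $18000.00) = $2226.84 + 26.76% × $14625.00 = $6140.49
Disability Insurance: YTD $403450.00 ≥ cap $355150.00 → $0.00
Total: $6140.49 + $0.00 = $6140.49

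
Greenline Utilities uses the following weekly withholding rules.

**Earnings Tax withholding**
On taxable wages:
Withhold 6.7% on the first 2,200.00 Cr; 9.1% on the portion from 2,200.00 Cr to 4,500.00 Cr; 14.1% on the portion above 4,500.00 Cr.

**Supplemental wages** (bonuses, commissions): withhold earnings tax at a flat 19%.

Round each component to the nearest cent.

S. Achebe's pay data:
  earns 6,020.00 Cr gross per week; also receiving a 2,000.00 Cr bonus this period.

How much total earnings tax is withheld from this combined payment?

Earnings Tax: taxable = 6,020.00 Cr
  356.70 Cr + 14.1% × (6,020.00 Cr − 4,500.00 Cr) = 356.70 Cr + 14.1% × 1,520.00 Cr = 571.02 Cr
Supplemental (19% flat on bonus): 19% × 2,000.00 Cr = 380.00 Cr
Total earnings tax: 571.02 Cr + 380.00 Cr = 951.02 Cr

951.02 Cr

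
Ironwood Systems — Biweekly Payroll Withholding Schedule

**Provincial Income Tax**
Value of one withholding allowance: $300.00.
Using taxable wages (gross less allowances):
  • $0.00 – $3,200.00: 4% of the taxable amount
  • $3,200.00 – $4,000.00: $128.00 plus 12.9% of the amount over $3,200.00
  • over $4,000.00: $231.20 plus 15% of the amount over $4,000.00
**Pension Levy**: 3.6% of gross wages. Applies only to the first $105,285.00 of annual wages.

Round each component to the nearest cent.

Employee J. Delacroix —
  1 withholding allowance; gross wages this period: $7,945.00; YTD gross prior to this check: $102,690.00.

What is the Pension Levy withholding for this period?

$93.42

Pension Levy: cap $105,285.00 − YTD $102,690.00 = $2,595.00 subject; 3.6% × $2,595.00 = $93.42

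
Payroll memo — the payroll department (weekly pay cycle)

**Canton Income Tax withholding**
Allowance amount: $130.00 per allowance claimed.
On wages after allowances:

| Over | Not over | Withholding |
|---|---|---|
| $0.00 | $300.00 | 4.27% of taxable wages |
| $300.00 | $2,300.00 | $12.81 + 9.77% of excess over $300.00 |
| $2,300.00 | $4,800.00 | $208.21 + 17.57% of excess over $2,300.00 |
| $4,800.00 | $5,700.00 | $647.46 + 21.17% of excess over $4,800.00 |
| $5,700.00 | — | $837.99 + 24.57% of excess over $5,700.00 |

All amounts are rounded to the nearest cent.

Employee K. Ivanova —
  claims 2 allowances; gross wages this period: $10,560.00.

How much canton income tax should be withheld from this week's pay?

$1,968.21

Canton Income Tax: taxable = $10,560.00 − 2×$130.00 = $10,300.00
  $837.99 + 24.57% × ($10,300.00 − $5,700.00) = $837.99 + 24.57% × $4,600.00 = $1,968.21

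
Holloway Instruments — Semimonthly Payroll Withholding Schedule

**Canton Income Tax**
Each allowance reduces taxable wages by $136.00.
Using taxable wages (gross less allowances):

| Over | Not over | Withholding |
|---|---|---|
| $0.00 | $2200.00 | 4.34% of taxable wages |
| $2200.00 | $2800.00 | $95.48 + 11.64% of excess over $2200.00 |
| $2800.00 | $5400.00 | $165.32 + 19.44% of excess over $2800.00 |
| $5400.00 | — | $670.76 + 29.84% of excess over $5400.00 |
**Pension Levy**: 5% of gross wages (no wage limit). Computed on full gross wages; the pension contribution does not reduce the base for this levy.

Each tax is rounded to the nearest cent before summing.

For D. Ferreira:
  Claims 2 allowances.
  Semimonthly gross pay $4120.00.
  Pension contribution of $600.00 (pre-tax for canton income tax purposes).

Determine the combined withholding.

$458.41

Canton Income Tax: taxable = $4120.00 − $600.00 − 2×$136.00 = $3248.00
  $165.32 + 19.44% × ($3248.00 − $2800.00) = $165.32 + 19.44% × $448.00 = $252.41
Pension Levy: 5% × $4120.00 = $206.00
Total: $252.41 + $206.00 = $458.41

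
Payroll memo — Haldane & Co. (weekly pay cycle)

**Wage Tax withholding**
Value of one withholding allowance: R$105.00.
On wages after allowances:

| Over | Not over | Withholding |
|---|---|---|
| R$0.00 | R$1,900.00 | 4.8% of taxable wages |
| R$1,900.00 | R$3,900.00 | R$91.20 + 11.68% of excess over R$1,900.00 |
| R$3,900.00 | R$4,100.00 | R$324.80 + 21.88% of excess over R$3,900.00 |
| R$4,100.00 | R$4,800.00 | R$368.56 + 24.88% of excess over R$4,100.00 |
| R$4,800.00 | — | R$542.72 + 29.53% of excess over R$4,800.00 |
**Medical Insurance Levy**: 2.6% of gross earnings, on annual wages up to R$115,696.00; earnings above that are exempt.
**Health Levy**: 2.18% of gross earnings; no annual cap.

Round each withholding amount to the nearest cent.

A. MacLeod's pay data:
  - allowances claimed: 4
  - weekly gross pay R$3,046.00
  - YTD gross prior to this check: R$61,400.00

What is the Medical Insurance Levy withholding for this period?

R$79.20

Medical Insurance Levy: 2.6% × R$3,046.00 = R$79.20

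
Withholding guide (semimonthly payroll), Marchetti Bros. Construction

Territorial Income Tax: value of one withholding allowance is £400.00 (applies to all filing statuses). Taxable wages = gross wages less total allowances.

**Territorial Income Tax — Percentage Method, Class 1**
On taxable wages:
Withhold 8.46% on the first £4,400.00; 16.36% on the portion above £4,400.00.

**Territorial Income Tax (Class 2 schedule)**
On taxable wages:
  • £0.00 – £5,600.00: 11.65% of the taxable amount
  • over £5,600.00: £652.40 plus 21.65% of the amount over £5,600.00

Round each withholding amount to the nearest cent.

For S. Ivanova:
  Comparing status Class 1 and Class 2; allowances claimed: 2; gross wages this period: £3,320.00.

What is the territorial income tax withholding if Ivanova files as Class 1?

£213.19

Territorial Income Tax (Class 1): taxable = £3,320.00 − 2×£400.00 = £2,520.00
  8.46% × £2,520.00 = £213.19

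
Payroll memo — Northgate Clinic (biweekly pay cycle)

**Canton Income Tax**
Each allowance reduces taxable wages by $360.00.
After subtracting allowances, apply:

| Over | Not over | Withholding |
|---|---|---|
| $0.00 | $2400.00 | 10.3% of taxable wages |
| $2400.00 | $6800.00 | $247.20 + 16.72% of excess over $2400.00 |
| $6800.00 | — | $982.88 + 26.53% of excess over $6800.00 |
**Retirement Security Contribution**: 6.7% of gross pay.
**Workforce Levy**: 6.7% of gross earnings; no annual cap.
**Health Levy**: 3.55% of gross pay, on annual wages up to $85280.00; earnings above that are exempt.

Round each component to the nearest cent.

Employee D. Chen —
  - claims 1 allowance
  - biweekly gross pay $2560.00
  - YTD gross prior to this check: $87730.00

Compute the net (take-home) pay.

$1990.36

Canton Income Tax: taxable = $2560.00 − 1×$360.00 = $2200.00
  10.3% × $2200.00 = $226.60
Retirement Security Contribution: 6.7% × $2560.00 = $171.52
Workforce Levy: 6.7% × $2560.00 = $171.52
Health Levy: YTD $87730.00 ≥ cap $85280.00 → $0.00
Total withheld: $226.60 + $171.52 + $171.52 + $0.00 = $569.64
Net pay: $2560.00 − $569.64 = $1990.36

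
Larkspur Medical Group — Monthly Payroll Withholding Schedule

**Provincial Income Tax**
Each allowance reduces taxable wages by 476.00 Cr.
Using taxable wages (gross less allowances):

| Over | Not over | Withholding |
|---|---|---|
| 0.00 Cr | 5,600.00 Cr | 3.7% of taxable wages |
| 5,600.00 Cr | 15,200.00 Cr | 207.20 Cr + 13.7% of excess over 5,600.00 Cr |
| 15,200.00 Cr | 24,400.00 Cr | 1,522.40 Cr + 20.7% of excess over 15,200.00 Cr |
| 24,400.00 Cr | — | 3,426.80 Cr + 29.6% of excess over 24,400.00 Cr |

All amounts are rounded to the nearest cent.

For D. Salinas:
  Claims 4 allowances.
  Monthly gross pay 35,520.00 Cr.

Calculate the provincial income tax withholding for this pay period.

6,154.74 Cr

Provincial Income Tax: taxable = 35,520.00 Cr − 4×476.00 Cr = 33,616.00 Cr
  3,426.80 Cr + 29.6% × (33,616.00 Cr − 24,400.00 Cr) = 3,426.80 Cr + 29.6% × 9,216.00 Cr = 6,154.74 Cr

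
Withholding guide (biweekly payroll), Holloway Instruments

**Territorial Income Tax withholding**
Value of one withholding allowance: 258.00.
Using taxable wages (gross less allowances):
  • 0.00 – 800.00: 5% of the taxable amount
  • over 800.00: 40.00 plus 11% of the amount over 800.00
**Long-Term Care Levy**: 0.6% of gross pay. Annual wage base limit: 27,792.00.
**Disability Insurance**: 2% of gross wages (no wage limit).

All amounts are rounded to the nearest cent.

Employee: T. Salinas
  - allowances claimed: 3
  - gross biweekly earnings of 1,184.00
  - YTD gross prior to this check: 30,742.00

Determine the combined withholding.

Territorial Income Tax: taxable = 1,184.00 − 3×258.00 = 410.00
  5% × 410.00 = 20.50
Long-Term Care Levy: YTD 30,742.00 ≥ cap 27,792.00 → 0.00
Disability Insurance: 2% × 1,184.00 = 23.68
Total: 20.50 + 0.00 + 23.68 = 44.18

44.18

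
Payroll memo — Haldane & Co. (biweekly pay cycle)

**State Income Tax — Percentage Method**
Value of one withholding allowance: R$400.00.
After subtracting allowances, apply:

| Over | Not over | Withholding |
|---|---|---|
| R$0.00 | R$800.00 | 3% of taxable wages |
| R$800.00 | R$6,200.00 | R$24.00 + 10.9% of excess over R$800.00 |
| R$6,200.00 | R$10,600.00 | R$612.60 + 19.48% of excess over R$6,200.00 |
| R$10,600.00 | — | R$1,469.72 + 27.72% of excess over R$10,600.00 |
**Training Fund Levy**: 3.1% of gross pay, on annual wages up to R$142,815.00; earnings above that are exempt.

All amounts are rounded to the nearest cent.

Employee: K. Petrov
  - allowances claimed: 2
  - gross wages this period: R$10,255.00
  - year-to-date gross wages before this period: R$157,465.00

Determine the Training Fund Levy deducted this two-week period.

R$0.00

Training Fund Levy: YTD R$157,465.00 ≥ cap R$142,815.00 → R$0.00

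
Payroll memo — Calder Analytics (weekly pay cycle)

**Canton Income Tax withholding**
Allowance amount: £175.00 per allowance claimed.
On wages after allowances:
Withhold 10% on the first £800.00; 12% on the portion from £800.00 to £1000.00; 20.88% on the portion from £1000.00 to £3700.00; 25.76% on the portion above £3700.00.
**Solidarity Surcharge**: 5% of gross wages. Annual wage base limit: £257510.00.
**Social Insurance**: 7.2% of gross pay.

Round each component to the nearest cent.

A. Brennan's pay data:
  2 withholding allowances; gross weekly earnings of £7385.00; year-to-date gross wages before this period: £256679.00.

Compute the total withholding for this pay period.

£2100.13

Canton Income Tax: taxable = £7385.00 − 2×£175.00 = £7035.00
  £667.76 + 25.76% × (£7035.00 − £3700.00) = £667.76 + 25.76% × £3335.00 = £1526.86
Solidarity Surcharge: cap £257510.00 − YTD £256679.00 = £831.00 subject; 5% × £831.00 = £41.55
Social Insurance: 7.2% × £7385.00 = £531.72
Total: £1526.86 + £41.55 + £531.72 = £2100.13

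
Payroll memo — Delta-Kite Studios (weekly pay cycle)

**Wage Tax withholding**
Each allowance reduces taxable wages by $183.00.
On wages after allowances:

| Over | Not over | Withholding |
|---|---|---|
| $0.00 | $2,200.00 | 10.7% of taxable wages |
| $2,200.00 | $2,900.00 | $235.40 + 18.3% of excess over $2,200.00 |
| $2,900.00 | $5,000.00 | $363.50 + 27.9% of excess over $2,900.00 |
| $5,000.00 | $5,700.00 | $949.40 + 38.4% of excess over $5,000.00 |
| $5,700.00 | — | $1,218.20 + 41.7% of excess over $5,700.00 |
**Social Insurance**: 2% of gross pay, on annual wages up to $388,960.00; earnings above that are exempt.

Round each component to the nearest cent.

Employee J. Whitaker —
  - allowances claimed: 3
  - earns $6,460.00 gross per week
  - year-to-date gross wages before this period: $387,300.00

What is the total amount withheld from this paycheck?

$1,339.39

Wage Tax: taxable = $6,460.00 − 3×$183.00 = $5,911.00
  $1,218.20 + 41.7% × ($5,911.00 − $5,700.00) = $1,218.20 + 41.7% × $211.00 = $1,306.19
Social Insurance: cap $388,960.00 − YTD $387,300.00 = $1,660.00 subject; 2% × $1,660.00 = $33.20
Total: $1,306.19 + $33.20 = $1,339.39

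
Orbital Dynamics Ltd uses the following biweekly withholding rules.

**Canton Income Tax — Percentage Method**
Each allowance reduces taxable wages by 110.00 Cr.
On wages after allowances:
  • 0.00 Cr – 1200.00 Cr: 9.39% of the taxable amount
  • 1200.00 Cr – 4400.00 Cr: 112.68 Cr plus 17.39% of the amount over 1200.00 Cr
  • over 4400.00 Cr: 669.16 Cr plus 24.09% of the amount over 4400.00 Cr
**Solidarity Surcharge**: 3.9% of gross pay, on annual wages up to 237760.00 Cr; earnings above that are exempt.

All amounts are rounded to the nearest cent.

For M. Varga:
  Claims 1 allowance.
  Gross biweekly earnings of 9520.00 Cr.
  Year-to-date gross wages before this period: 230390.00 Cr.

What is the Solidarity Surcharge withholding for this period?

Solidarity Surcharge: cap 237760.00 Cr − YTD 230390.00 Cr = 7370.00 Cr subject; 3.9% × 7370.00 Cr = 287.43 Cr

287.43 Cr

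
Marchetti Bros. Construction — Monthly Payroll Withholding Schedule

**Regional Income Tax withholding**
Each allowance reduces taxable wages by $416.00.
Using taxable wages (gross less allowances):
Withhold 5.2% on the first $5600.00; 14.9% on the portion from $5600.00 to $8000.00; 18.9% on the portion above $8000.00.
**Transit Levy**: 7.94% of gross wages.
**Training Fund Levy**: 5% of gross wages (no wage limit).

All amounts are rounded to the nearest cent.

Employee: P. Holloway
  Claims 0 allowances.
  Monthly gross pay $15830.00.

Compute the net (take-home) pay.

Regional Income Tax: taxable = $15830.00
  $648.80 + 18.9% × ($15830.00 − $8000.00) = $648.80 + 18.9% × $7830.00 = $2128.67
Transit Levy: 7.94% × $15830.00 = $1256.90
Training Fund Levy: 5% × $15830.00 = $791.50
Total withheld: $2128.67 + $1256.90 + $791.50 = $4177.07
Net pay: $15830.00 − $4177.07 = $11652.93

$11652.93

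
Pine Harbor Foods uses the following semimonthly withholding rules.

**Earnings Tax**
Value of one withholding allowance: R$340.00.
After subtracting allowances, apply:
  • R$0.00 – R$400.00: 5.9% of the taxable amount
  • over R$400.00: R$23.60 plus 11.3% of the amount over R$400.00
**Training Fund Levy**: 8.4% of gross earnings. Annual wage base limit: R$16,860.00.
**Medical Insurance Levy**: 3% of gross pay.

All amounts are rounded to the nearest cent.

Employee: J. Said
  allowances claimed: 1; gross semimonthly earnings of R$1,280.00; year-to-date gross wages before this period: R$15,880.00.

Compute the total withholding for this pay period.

R$205.34

Earnings Tax: taxable = R$1,280.00 − 1×R$340.00 = R$940.00
  R$23.60 + 11.3% × (R$940.00 − R$400.00) = R$23.60 + 11.3% × R$540.00 = R$84.62
Training Fund Levy: cap R$16,860.00 − YTD R$15,880.00 = R$980.00 subject; 8.4% × R$980.00 = R$82.32
Medical Insurance Levy: 3% × R$1,280.00 = R$38.40
Total: R$84.62 + R$82.32 + R$38.40 = R$205.34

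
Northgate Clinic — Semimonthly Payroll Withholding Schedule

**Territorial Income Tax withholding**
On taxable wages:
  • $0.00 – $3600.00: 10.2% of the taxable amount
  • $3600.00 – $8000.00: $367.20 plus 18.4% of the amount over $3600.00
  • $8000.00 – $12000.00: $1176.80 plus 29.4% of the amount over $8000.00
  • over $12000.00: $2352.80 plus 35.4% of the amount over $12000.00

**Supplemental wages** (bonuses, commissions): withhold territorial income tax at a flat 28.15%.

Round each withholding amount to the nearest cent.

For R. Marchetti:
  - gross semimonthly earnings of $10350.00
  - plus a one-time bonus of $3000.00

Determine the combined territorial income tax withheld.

$2712.20

Territorial Income Tax: taxable = $10350.00
  $1176.80 + 29.4% × ($10350.00 − $8000.00) = $1176.80 + 29.4% × $2350.00 = $1867.70
Supplemental (28.15% flat on bonus): 28.15% × $3000.00 = $844.50
Total territorial income tax: $1867.70 + $844.50 = $2712.20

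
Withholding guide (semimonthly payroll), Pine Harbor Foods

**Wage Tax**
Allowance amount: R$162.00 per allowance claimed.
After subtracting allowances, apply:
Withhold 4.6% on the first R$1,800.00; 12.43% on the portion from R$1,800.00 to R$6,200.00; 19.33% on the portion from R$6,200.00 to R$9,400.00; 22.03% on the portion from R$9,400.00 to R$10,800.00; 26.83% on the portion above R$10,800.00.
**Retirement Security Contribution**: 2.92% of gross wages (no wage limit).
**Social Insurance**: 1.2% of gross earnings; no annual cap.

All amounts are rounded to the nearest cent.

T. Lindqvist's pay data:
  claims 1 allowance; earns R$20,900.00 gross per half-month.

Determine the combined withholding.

Wage Tax: taxable = R$20,900.00 − 1×R$162.00 = R$20,738.00
  R$1,556.70 + 26.83% × (R$20,738.00 − R$10,800.00) = R$1,556.70 + 26.83% × R$9,938.00 = R$4,223.07
Retirement Security Contribution: 2.92% × R$20,900.00 = R$610.28
Social Insurance: 1.2% × R$20,900.00 = R$250.80
Total: R$4,223.07 + R$610.28 + R$250.80 = R$5,084.15

R$5,084.15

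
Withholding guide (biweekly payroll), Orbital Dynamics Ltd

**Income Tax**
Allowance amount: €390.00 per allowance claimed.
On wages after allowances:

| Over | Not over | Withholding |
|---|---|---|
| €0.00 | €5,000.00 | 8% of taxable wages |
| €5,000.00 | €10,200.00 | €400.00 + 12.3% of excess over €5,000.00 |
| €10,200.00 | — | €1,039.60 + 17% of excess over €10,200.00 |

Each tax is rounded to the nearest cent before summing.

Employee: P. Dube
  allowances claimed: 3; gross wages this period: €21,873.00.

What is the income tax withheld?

€2,825.11

Income Tax: taxable = €21,873.00 − 3×€390.00 = €20,703.00
  €1,039.60 + 17% × (€20,703.00 − €10,200.00) = €1,039.60 + 17% × €10,503.00 = €2,825.11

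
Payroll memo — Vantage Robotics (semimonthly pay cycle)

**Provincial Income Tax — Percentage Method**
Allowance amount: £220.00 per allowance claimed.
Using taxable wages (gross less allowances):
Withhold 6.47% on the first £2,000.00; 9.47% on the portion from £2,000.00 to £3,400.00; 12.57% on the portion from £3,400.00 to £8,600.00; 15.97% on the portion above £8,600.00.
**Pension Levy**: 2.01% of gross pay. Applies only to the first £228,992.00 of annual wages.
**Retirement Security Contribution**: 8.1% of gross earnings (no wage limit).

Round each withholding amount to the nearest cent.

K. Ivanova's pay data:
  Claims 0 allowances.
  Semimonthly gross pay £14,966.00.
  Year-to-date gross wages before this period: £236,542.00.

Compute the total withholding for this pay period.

£3,144.52

Provincial Income Tax: taxable = £14,966.00
  £915.62 + 15.97% × (£14,966.00 − £8,600.00) = £915.62 + 15.97% × £6,366.00 = £1,932.27
Pension Levy: YTD £236,542.00 ≥ cap £228,992.00 → £0.00
Retirement Security Contribution: 8.1% × £14,966.00 = £1,212.25
Total: £1,932.27 + £0.00 + £1,212.25 = £3,144.52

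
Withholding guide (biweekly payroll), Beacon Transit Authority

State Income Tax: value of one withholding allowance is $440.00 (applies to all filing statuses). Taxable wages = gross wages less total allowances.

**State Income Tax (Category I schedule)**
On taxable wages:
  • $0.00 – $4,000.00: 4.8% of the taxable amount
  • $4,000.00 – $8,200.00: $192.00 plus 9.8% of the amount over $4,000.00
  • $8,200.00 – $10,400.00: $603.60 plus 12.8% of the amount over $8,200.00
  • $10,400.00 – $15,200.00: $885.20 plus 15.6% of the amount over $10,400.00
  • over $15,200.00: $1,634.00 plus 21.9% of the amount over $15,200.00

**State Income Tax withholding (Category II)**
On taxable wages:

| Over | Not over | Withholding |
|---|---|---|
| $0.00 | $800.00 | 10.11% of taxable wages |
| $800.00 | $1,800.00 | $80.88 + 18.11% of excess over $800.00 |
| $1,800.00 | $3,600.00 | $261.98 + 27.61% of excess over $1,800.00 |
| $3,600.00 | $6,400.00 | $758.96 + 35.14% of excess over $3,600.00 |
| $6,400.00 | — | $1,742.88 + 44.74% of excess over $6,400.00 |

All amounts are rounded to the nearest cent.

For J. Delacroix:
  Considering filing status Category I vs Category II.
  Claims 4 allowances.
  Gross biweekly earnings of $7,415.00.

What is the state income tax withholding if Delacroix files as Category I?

$354.19

State Income Tax (Category I): taxable = $7,415.00 − 4×$440.00 = $5,655.00
  $192.00 + 9.8% × ($5,655.00 − $4,000.00) = $192.00 + 9.8% × $1,655.00 = $354.19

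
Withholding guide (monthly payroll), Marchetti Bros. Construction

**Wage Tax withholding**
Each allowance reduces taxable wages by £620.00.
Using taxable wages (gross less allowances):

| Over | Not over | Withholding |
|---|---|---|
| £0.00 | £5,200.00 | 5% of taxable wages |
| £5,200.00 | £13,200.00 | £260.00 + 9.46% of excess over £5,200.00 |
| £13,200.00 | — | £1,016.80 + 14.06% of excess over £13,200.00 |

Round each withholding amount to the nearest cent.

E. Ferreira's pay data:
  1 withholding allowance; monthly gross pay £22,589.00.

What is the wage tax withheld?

Wage Tax: taxable = £22,589.00 − 1×£620.00 = £21,969.00
  £1,016.80 + 14.06% × (£21,969.00 − £13,200.00) = £1,016.80 + 14.06% × £8,769.00 = £2,249.72

£2,249.72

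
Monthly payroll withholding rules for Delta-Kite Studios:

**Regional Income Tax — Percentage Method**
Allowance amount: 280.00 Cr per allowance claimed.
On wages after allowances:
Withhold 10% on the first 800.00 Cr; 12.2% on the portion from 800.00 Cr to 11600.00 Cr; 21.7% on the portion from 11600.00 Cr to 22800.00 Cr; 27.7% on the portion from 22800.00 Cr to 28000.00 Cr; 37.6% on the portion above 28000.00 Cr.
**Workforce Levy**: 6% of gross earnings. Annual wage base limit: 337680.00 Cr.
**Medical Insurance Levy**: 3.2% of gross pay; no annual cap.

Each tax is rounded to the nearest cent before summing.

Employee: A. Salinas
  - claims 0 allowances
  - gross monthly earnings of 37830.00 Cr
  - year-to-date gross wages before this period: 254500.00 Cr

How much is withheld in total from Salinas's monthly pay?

Regional Income Tax: taxable = 37830.00 Cr
  5268.40 Cr + 37.6% × (37830.00 Cr − 28000.00 Cr) = 5268.40 Cr + 37.6% × 9830.00 Cr = 8964.48 Cr
Workforce Levy: 6% × 37830.00 Cr = 2269.80 Cr
Medical Insurance Levy: 3.2% × 37830.00 Cr = 1210.56 Cr
Total: 8964.48 Cr + 2269.80 Cr + 1210.56 Cr = 12444.84 Cr

12444.84 Cr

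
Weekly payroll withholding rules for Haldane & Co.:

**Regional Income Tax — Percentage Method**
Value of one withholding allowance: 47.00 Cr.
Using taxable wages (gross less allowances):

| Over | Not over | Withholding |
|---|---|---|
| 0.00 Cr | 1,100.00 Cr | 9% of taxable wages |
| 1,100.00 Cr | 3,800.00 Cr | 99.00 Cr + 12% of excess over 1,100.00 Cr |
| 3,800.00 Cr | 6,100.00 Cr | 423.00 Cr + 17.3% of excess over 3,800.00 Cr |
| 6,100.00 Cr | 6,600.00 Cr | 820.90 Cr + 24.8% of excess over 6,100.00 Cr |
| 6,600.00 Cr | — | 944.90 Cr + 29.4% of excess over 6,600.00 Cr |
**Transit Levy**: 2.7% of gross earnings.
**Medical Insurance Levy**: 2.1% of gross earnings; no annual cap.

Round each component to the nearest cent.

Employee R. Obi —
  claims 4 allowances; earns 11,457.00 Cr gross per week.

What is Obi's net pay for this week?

8,589.47 Cr

Regional Income Tax: taxable = 11,457.00 Cr − 4×47.00 Cr = 11,269.00 Cr
  944.90 Cr + 29.4% × (11,269.00 Cr − 6,600.00 Cr) = 944.90 Cr + 29.4% × 4,669.00 Cr = 2,317.59 Cr
Transit Levy: 2.7% × 11,457.00 Cr = 309.34 Cr
Medical Insurance Levy: 2.1% × 11,457.00 Cr = 240.60 Cr
Total withheld: 2,317.59 Cr + 309.34 Cr + 240.60 Cr = 2,867.53 Cr
Net pay: 11,457.00 Cr − 2,867.53 Cr = 8,589.47 Cr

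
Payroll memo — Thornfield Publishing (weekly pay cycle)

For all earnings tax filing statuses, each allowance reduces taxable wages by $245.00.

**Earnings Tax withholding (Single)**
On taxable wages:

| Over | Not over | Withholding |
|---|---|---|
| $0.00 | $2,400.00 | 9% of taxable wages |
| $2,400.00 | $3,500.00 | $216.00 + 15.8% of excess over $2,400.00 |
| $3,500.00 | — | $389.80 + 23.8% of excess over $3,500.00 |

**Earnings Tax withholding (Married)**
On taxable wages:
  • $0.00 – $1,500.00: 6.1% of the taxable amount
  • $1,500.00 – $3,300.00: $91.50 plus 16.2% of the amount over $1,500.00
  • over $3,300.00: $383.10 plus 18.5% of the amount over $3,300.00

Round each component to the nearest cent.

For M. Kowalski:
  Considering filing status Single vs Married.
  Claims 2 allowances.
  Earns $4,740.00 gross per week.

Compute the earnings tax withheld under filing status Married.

$558.85

Earnings Tax (Married): taxable = $4,740.00 − 2×$245.00 = $4,250.00
  $383.10 + 18.5% × ($4,250.00 − $3,300.00) = $383.10 + 18.5% × $950.00 = $558.85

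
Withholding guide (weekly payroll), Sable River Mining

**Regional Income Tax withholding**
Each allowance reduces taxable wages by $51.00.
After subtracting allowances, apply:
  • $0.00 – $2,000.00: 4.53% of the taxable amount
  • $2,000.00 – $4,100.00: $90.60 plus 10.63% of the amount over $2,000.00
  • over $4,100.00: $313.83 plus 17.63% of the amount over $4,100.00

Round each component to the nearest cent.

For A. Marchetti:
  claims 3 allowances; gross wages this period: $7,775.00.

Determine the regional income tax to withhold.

Regional Income Tax: taxable = $7,775.00 − 3×$51.00 = $7,622.00
  $313.83 + 17.63% × ($7,622.00 − $4,100.00) = $313.83 + 17.63% × $3,522.00 = $934.76

$934.76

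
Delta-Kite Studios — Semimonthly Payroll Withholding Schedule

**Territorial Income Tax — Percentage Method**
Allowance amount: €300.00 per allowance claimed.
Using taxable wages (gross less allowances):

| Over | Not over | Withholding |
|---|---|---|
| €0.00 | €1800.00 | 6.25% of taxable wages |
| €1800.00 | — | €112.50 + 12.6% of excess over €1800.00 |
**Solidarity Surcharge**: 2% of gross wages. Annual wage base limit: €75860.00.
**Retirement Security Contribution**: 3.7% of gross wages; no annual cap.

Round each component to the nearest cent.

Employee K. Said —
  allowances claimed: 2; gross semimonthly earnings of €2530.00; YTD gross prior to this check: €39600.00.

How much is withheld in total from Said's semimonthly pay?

€273.09

Territorial Income Tax: taxable = €2530.00 − 2×€300.00 = €1930.00
  €112.50 + 12.6% × (€1930.00 − €1800.00) = €112.50 + 12.6% × €130.00 = €128.88
Solidarity Surcharge: 2% × €2530.00 = €50.60
Retirement Security Contribution: 3.7% × €2530.00 = €93.61
Total: €128.88 + €50.60 + €93.61 = €273.09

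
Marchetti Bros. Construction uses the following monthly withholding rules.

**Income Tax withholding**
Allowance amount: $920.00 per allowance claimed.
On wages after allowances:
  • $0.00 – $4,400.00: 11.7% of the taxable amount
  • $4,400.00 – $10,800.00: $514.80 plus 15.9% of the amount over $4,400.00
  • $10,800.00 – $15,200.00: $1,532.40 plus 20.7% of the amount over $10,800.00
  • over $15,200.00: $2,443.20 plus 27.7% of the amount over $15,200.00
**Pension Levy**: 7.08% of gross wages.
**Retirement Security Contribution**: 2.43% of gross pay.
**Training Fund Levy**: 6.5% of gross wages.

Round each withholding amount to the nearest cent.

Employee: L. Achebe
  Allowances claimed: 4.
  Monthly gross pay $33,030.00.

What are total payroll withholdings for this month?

$11,650.85

Income Tax: taxable = $33,030.00 − 4×$920.00 = $29,350.00
  $2,443.20 + 27.7% × ($29,350.00 − $15,200.00) = $2,443.20 + 27.7% × $14,150.00 = $6,362.75
Pension Levy: 7.08% × $33,030.00 = $2,338.52
Retirement Security Contribution: 2.43% × $33,030.00 = $802.63
Training Fund Levy: 6.5% × $33,030.00 = $2,146.95
Total: $6,362.75 + $2,338.52 + $802.63 + $2,146.95 = $11,650.85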